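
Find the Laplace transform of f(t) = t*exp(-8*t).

(s + 8)^(-2)

L{e^(-8t)} = 1/(s + 8).
Then apply L{t·g(t)} = -d/ds[G(s)] with G(s) = 1/(s + 8):
differentiating 1 time and applying the sign gives (s + 8)^(-2).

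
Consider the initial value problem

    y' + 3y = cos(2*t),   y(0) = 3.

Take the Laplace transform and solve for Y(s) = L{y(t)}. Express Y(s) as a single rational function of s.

Y(s) = (3*s^2 + s + 12)/(s^3 + 3*s^2 + 4*s + 12)

Apply the Laplace transform to the equation.
Using L{y'} = sY - y(0) = sY - 3, the left side becomes (s + 3)Y - (3).
The right side is L{cos(2*t)} = s/(s^2 + 4).
So (s + 3)Y = s/(s^2 + 4) + (3).
Isolate Y and clear denominators.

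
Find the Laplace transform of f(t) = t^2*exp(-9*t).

L{e^(-9t)} = 1/(s + 9).
Then apply L{t^2·g(t)} = (-1)^2 d^2/ds^2[G(s)] with G(s) = 1/(s + 9):
differentiating 2 times and applying the sign gives 2/(s + 9)^3.

2/(s + 9)^3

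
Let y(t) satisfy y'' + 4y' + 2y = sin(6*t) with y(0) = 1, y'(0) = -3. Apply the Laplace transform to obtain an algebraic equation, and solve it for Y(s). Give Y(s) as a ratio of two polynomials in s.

Laplace-transform each side.
The derivative rules (L{y''} = s^2 Y - s·y(0) - y'(0) and L{y'} = sY - y(0), with y(0) = 1, y'(0) = -3) turn the left side into (s^2 + 4*s + 2)Y - (s + 1).
The right side is L{sin(6*t)} = 6/(s^2 + 36).
So (s^2 + 4*s + 2)Y = 6/(s^2 + 36) + (s + 1).
Divide through and combine into a single rational function.

Y(s) = (s^3 + s^2 + 36*s + 42)/(s^4 + 4*s^3 + 38*s^2 + 144*s + 72)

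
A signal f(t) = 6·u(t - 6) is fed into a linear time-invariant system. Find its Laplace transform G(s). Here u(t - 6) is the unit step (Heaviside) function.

G(s) = 6*exp(-6*s)/s

By the second shifting theorem, L{u(t - c)·g(t - c)} = e^(-cs)·H(s) with c = 6 and H(s) = L{g(t)}.
L{6} = 6/s.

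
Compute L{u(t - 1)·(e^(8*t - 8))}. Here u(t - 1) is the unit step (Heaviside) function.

exp(-s)/(s - 8)

By the second shifting theorem, L{u(t - c)·g(t - c)} = e^(-cs)·G(s) with c = 1 and G(s) = L{g(t)}.
L{e^(8t)} = 1/(s - 8).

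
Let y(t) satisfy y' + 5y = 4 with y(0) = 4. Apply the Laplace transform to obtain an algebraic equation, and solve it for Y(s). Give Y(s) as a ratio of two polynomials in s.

Y(s) = (4*s + 4)/(s^2 + 5*s)

Laplace-transform each side.
The derivative rules (L{y'} = sY - y(0) = sY - 4) turn the left side into (s + 5)Y - (4).
The right side is L{4} = 4/s.
So (s + 5)Y = 4/s + (4).
Divide through and combine into a single rational function.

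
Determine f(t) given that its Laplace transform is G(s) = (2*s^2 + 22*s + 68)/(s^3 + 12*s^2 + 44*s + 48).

f(t) = 4*exp(-2*t) - 3*exp(-4*t) + exp(-6*t)

Factor the denominator: s^3 + 12*s^2 + 44*s + 48 = (s + 2)*(s + 4)*(s + 6).
Partial fraction decomposition gives [4/(s + 2)] + [1/(s + 6)] + [-3/(s + 4)].
Invert each term: 4/(s + 2) ↔ 4e^(-2t); 1/(s + 6) ↔ e^(-6t); -3/(s + 4) ↔ -3e^(-4t).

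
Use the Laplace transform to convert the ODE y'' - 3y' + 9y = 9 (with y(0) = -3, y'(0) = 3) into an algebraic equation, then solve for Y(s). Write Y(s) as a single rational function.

Y(s) = (-3*s^2 + 12*s + 9)/(s^3 - 3*s^2 + 9*s)

Laplace-transform each side.
The derivative rules (L{y''} = s^2 Y - s·y(0) - y'(0) and L{y'} = sY - y(0), with y(0) = -3, y'(0) = 3) turn the left side into (s^2 - 3*s + 9)Y - (-3*s + 12).
The right side is L{9} = 9/s.
So (s^2 - 3*s + 9)Y = 9/s + (-3*s + 12).
Solve for Y(s) and write it as one ratio of polynomials.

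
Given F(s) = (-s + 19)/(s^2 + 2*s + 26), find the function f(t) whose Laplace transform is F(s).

f(t) = 4*exp(-t)*sin(5*t) - exp(-t)*cos(5*t)

Complete the square in the denominator: s^2 + 2*s + 26 = (s + 1)^2 + 5^2.
Split the numerator to match: -s + 19 = -1·(s + 1) + 4·5.
Invert each term: -1·(s + 1)/((s + 1)^2 + 25) ↔ -e^(-t)cos(5t); 4·5/((s + 1)^2 + 25) ↔ 4e^(-t)sin(5t).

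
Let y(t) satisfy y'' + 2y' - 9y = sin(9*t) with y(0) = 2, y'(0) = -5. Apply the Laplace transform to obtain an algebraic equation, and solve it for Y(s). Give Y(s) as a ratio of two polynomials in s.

Transform both sides with L{·}.
Using L{y''} = s^2 Y - s·y(0) - y'(0) and L{y'} = sY - y(0), with y(0) = 2, y'(0) = -5, the left side becomes (s^2 + 2*s - 9)Y - (2*s - 1).
The right side is L{sin(9*t)} = 9/(s^2 + 81).
So (s^2 + 2*s - 9)Y = 9/(s^2 + 81) + (2*s - 1).
Divide through and combine into a single rational function.

Y(s) = (2*s^3 - s^2 + 162*s - 72)/(s^4 + 2*s^3 + 72*s^2 + 162*s - 729)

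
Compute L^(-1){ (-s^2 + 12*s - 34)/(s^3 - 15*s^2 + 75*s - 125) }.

t^2*exp(5*t)/2 + 2*t*exp(5*t) - exp(5*t)

Factor the denominator: s^3 - 15*s^2 + 75*s - 125 = (s - 5)^3.
Partial fraction decomposition gives [-1/(s - 5)] + [2/(s - 5)^2] + [(s - 5)^(-3)].
Invert each term: -1/(s - 5) ↔ -e^(5t); 2/(s - 5)^2 ↔ 2t·e^(5t); 1/(s - 5)^3 ↔ (1/2)t^2·e^(5t).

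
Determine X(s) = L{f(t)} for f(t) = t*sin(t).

L{sin(t)} = 1/(s^2 + 1).
Then apply L{t·g(t)} = -d/ds[G(s)] with G(s) = 1/(s^2 + 1):
differentiating 1 time and applying the sign gives 2*s/(s^2 + 1)^2.

X(s) = 2*s/(s^2 + 1)^2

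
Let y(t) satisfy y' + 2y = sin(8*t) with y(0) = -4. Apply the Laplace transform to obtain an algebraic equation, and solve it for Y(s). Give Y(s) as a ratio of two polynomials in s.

Y(s) = (-4*s^2 - 248)/(s^3 + 2*s^2 + 64*s + 128)

Apply the Laplace transform to the equation.
With L{y'} = sY - y(0) = sY - (-4): the LHS transforms to (s + 2)Y - (-4).
The right side is L{sin(8*t)} = 8/(s^2 + 64).
So (s + 2)Y = 8/(s^2 + 64) + (-4).
Divide through and combine into a single rational function.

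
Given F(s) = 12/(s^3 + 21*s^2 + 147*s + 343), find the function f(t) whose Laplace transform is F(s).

f(t) = 6*t^2*exp(-7*t)

Rewrite the denominator: s^3 + 21*s^2 + 147*s + 343 = (s + 7)^3.
The form in (s + 7) signals a first-shifting-theorem factor e^(-7t).
Since L{t^2} = 2!/s^3 = 2/s^3, the inverse is t^2*e^(-7*t), scaled by 6.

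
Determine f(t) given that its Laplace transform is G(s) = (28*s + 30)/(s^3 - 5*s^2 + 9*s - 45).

Factor the denominator: s^3 - 5*s^2 + 9*s - 45 = (s - 5)*(s^2 + 9).
Partial fraction decomposition gives [5/(s - 5)] + [-5*s/(s^2 + 9)] + [3/(s^2 + 9)].
Invert each term: 5/(s - 5) ↔ 5e^(5t); -5·s/(s^2 + 9) ↔ -5cos(3t); 1·3/(s^2 + 9) ↔ sin(3t).

f(t) = 5*exp(5*t) + sin(3*t) - 5*cos(3*t)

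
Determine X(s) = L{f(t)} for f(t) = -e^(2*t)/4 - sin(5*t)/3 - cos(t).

By linearity of the Laplace transform, transform each term separately.
(-1/3)·[L{sin(5t)} = 5/(s^2 + 25)]; (-1/4)·[L{e^(2t)} = 1/(s - 2)]; (-1)·[L{cos(t)} = s/(s^2 + 1)].

X(s) = -s/(s^2 + 1) - 5/(3*(s^2 + 25)) - 1/(4*(s - 2))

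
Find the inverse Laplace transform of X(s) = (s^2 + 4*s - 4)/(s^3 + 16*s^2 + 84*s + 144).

Factor the denominator: s^3 + 16*s^2 + 84*s + 144 = (s + 4)*(s + 6)^2.
Partial fraction decomposition gives [2/(s + 6)] + [-4/(s + 6)^2] + [-1/(s + 4)].
Invert each term: 2/(s + 6) ↔ 2e^(-6t); -4/(s + 6)^2 ↔ -4t·e^(-6t); -1/(s + 4) ↔ -e^(-4t).

-4*t*exp(-6*t) - exp(-4*t) + 2*exp(-6*t)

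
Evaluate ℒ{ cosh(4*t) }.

L{cosh(4t)} = s/(s^2 - 16).

s/(s^2 - 16)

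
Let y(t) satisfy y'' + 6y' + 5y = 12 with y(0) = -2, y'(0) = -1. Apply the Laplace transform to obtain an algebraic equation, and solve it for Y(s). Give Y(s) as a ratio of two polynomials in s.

Y(s) = (-2*s^2 - 13*s + 12)/(s^3 + 6*s^2 + 5*s)

Transform both sides with L{·}.
The derivative rules (L{y''} = s^2 Y - s·y(0) - y'(0) and L{y'} = sY - y(0), with y(0) = -2, y'(0) = -1) turn the left side into (s^2 + 6*s + 5)Y - (-2*s - 13).
The right side is L{12} = 12/s.
So (s^2 + 6*s + 5)Y = 12/s + (-2*s - 13).
Solve for Y(s) and write it as one ratio of polynomials.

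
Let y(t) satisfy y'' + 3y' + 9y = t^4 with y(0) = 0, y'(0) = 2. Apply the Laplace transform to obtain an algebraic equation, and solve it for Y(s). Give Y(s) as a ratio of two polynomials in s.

Laplace-transform each side.
With L{y''} = s^2 Y - s·y(0) - y'(0) and L{y'} = sY - y(0), with y(0) = 0, y'(0) = 2: the LHS transforms to (s^2 + 3*s + 9)Y - (2).
The right side is L{t^4} = 24/s^5.
So (s^2 + 3*s + 9)Y = 24/s^5 + (2).
Isolate Y and clear denominators.

Y(s) = (2*s^5 + 24)/(s^7 + 3*s^6 + 9*s^5)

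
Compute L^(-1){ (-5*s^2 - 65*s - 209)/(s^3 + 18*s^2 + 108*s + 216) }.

Factor the denominator: s^3 + 18*s^2 + 108*s + 216 = (s + 6)^3.
Partial fraction decomposition gives [-5/(s + 6)] + [-5/(s + 6)^2] + [(s + 6)^(-3)].
Invert each term: -5/(s + 6) ↔ -5e^(-6t); -5/(s + 6)^2 ↔ -5t·e^(-6t); 1/(s + 6)^3 ↔ (1/2)t^2·e^(-6t).

t^2*exp(-6*t)/2 - 5*t*exp(-6*t) - 5*exp(-6*t)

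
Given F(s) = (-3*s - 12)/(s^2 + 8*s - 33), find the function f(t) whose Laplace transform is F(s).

Rewrite the denominator: s^2 + 8*s - 33 = (s + 4)^2 - 49.
The form in (s + 4) signals a first-shifting-theorem factor e^(-4t).
Since L{cosh(7t)} = s/(s^2 - 49), the inverse is e^(-4*t)*cosh(7*t), scaled by -3.

f(t) = -3*exp(-4*t)*cosh(7*t)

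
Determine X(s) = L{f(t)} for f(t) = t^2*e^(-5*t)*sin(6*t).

L{sin(6t)} = 6/(s^2 + 36).
Multiplying by e^(-5t) shifts s → s + 5, so L{e^(-5*t)*sin(6*t)} = 6/((s + 5)^2 + 36).
Then apply L{t^2·g(t)} = (-1)^2 d^2/ds^2[G(s)] with G(s) = 6/((s + 5)^2 + 36):
differentiating 2 times and applying the sign gives 36*(s^2 + 10*s + 13)/(s^2 + 10*s + 61)^3.

X(s) = 36*(s^2 + 10*s + 13)/(s^2 + 10*s + 61)^3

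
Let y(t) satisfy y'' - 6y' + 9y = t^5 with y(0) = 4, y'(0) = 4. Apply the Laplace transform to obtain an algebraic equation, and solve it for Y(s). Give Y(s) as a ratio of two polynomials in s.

Take the Laplace transform of both sides.
The derivative rules (L{y''} = s^2 Y - s·y(0) - y'(0) and L{y'} = sY - y(0), with y(0) = 4, y'(0) = 4) turn the left side into (s^2 - 6*s + 9)Y - (4*s - 20).
The right side is L{t^5} = 120/s^6.
So (s^2 - 6*s + 9)Y = 120/s^6 + (4*s - 20).
Isolate Y and clear denominators.

Y(s) = (4*s^7 - 20*s^6 + 120)/(s^8 - 6*s^7 + 9*s^6)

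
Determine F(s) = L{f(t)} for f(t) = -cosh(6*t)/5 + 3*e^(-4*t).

F(s) = -s/(5*(s^2 - 36)) + 3/(s + 4)

Apply the Laplace transform termwise.
(3)·[L{e^(-4t)} = 1/(s + 4)]; (-1/5)·[L{cosh(6t)} = s/(s^2 - 36)].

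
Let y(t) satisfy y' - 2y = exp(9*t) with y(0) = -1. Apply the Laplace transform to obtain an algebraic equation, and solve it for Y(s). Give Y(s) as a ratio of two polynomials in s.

Y(s) = (-s + 10)/(s^2 - 11*s + 18)

Take the Laplace transform of both sides.
Using L{y'} = sY - y(0) = sY - (-1), the left side becomes (s - 2)Y - (-1).
The right side is L{exp(9*t)} = 1/(s - 9).
So (s - 2)Y = 1/(s - 9) + (-1).
Isolate Y and clear denominators.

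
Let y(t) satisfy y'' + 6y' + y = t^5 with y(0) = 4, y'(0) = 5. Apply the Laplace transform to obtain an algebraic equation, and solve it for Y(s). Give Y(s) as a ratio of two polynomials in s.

Y(s) = (4*s^7 + 29*s^6 + 120)/(s^8 + 6*s^7 + s^6)

Apply the Laplace transform to the equation.
With L{y''} = s^2 Y - s·y(0) - y'(0) and L{y'} = sY - y(0), with y(0) = 4, y'(0) = 5: the LHS transforms to (s^2 + 6*s + 1)Y - (4*s + 29).
The right side is L{t^5} = 120/s^6.
So (s^2 + 6*s + 1)Y = 120/s^6 + (4*s + 29).
Isolate Y and clear denominators.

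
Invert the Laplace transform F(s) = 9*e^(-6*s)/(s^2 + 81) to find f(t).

f(t) = Heaviside(t - 6)*(sin(9*t - 54))

The factor e^(-6s) signals a time shift by c = 6 (second shifting theorem).
L{sin(9t)} = 9/(s^2 + 81), so L^-1{9/(s^2 + 81)} = sin(9*t).
Hence the inverse is u(t - 6) times that function evaluated at t - 6.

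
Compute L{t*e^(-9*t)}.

L{e^(-9t)} = 1/(s + 9).
Then apply L{t·g(t)} = -d/ds[H(s)] with H(s) = 1/(s + 9):
differentiating 1 time and applying the sign gives (s + 9)^(-2).

(s + 9)^(-2)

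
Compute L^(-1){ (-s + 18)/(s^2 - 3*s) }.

5*exp(3*t) - 6

Factor the denominator: s^2 - 3*s = s*(s - 3).
Partial fraction decomposition gives [-6/s] + [5/(s - 3)].
Invert each term: -6/(s - 0) ↔ -6e^(0t); 5/(s - 3) ↔ 5e^(3t).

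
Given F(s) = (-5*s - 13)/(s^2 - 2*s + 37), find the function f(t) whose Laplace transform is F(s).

f(t) = -3*exp(t)*sin(6*t) - 5*exp(t)*cos(6*t)

Complete the square in the denominator: s^2 - 2*s + 37 = (s - 1)^2 + 6^2.
Split the numerator to match: -5*s - 13 = -5·(s - 1) - 3·6.
Invert each term: -5·(s - 1)/((s - 1)^2 + 36) ↔ -5e^(t)cos(6t); -3·6/((s - 1)^2 + 36) ↔ -3e^(t)sin(6t).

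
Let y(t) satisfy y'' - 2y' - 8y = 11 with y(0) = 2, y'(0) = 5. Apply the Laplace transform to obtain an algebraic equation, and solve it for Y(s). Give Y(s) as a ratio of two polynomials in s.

Y(s) = (2*s^2 + s + 11)/(s^3 - 2*s^2 - 8*s)

Apply the Laplace transform to the equation.
The derivative rules (L{y''} = s^2 Y - s·y(0) - y'(0) and L{y'} = sY - y(0), with y(0) = 2, y'(0) = 5) turn the left side into (s^2 - 2*s - 8)Y - (2*s + 1).
The right side is L{11} = 11/s.
So (s^2 - 2*s - 8)Y = 11/s + (2*s + 1).
Isolate Y and clear denominators.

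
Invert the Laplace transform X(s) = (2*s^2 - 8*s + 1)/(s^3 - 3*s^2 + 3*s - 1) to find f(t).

f(t) = -5*t^2*exp(t)/2 - 4*t*exp(t) + 2*exp(t)

Factor the denominator: s^3 - 3*s^2 + 3*s - 1 = (s - 1)^3.
Partial fraction decomposition gives [2/(s - 1)] + [-4/(s - 1)^2] + [-5/(s - 1)^3].
Invert each term: 2/(s - 1) ↔ 2e^(t); -4/(s - 1)^2 ↔ -4t·e^(t); -5/(s - 1)^3 ↔ (-5/2)t^2·e^(t).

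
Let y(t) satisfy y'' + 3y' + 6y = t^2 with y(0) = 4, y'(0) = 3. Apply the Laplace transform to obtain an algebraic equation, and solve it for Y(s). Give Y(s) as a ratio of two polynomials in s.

Y(s) = (4*s^4 + 15*s^3 + 2)/(s^5 + 3*s^4 + 6*s^3)

Transform both sides with L{·}.
With L{y''} = s^2 Y - s·y(0) - y'(0) and L{y'} = sY - y(0), with y(0) = 4, y'(0) = 3: the LHS transforms to (s^2 + 3*s + 6)Y - (4*s + 15).
The right side is L{t^2} = 2/s^3.
So (s^2 + 3*s + 6)Y = 2/s^3 + (4*s + 15).
Solve for Y(s) and write it as one ratio of polynomials.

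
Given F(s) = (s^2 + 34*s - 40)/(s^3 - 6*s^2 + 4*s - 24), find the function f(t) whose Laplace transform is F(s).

Factor the denominator: s^3 - 6*s^2 + 4*s - 24 = (s - 6)*(s^2 + 4).
Partial fraction decomposition gives [5/(s - 6)] + [-4*s/(s^2 + 4)] + [10/(s^2 + 4)].
Invert each term: 5/(s - 6) ↔ 5e^(6t); -4·s/(s^2 + 4) ↔ -4cos(2t); 5·2/(s^2 + 4) ↔ 5sin(2t).

f(t) = 5*exp(6*t) + 5*sin(2*t) - 4*cos(2*t)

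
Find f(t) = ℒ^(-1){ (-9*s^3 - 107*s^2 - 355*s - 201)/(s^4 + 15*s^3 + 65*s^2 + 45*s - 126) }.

Factor the denominator: s^4 + 15*s^3 + 65*s^2 + 45*s - 126 = (s - 1)*(s + 3)*(s + 6)*(s + 7).
Partial fraction decomposition gives [-3/(s + 3)] + [1/(s + 6)] + [-3/(s - 1)] + [-4/(s + 7)].
Invert each term: -3/(s + 3) ↔ -3e^(-3t); 1/(s + 6) ↔ e^(-6t); -3/(s - 1) ↔ -3e^(t); -4/(s + 7) ↔ -4e^(-7t).

f(t) = -3*exp(t) - 3*exp(-3*t) + exp(-6*t) - 4*exp(-7*t)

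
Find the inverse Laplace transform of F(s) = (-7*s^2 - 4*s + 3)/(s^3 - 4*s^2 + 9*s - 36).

Factor the denominator: s^3 - 4*s^2 + 9*s - 36 = (s - 4)*(s^2 + 9).
Partial fraction decomposition gives [-5/(s - 4)] + [-2*s/(s^2 + 9)] + [-12/(s^2 + 9)].
Invert each term: -5/(s - 4) ↔ -5e^(4t); -2·s/(s^2 + 9) ↔ -2cos(3t); -4·3/(s^2 + 9) ↔ -4sin(3t).

-5*exp(4*t) - 4*sin(3*t) - 2*cos(3*t)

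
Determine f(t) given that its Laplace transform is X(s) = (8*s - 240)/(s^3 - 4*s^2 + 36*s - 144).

f(t) = -4*exp(4*t) + 4*sin(6*t) + 4*cos(6*t)

Factor the denominator: s^3 - 4*s^2 + 36*s - 144 = (s - 4)*(s^2 + 36).
Partial fraction decomposition gives [-4/(s - 4)] + [4*s/(s^2 + 36)] + [24/(s^2 + 36)].
Invert each term: -4/(s - 4) ↔ -4e^(4t); 4·s/(s^2 + 36) ↔ 4cos(6t); 4·6/(s^2 + 36) ↔ 4sin(6t).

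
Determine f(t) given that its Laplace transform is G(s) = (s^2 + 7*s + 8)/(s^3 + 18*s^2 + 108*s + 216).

Factor the denominator: s^3 + 18*s^2 + 108*s + 216 = (s + 6)^3.
Partial fraction decomposition gives [1/(s + 6)] + [-5/(s + 6)^2] + [2/(s + 6)^3].
Invert each term: 1/(s + 6) ↔ e^(-6t); -5/(s + 6)^2 ↔ -5t·e^(-6t); 2/(s + 6)^3 ↔ (1)t^2·e^(-6t).

f(t) = t^2*exp(-6*t) - 5*t*exp(-6*t) + exp(-6*t)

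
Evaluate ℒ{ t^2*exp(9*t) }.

2/(s - 9)^3

L{e^(9t)} = 1/(s - 9).
Then apply L{t^2·g(t)} = (-1)^2 d^2/ds^2[G(s)] with G(s) = 1/(s - 9):
differentiating 2 times and applying the sign gives 2/(s - 9)^3.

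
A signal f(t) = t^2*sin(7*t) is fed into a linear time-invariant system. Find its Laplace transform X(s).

X(s) = 14*(3*s^2 - 49)/(s^2 + 49)^3

L{sin(7t)} = 7/(s^2 + 49).
Then apply L{t^2·g(t)} = (-1)^2 d^2/ds^2[G(s)] with G(s) = 7/(s^2 + 49):
differentiating 2 times and applying the sign gives 14*(3*s^2 - 49)/(s^2 + 49)^3.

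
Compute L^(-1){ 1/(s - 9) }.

Since L{e^(9t)} = 1/(s - 9), the inverse is e^(9*t).

exp(9*t)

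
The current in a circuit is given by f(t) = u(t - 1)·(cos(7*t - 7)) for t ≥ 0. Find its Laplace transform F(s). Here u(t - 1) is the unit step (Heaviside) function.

By the second shifting theorem, L{u(t - c)·g(t - c)} = e^(-cs)·G(s) with c = 1 and G(s) = L{g(t)}.
L{cos(7t)} = s/(s^2 + 49).

F(s) = s*exp(-s)/(s^2 + 49)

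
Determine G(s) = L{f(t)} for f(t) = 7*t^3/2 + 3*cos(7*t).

G(s) = 3*s/(s^2 + 49) + 21/s^4

The transform is linear, so treat each term independently.
(3)·[L{cos(7t)} = s/(s^2 + 49)]; (7/2)·[L{t^3} = 3!/s^4 = 6/s^4].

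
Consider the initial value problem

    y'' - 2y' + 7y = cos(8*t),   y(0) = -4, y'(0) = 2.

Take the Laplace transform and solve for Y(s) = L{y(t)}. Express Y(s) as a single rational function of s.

Laplace-transform each side.
Using L{y''} = s^2 Y - s·y(0) - y'(0) and L{y'} = sY - y(0), with y(0) = -4, y'(0) = 2, the left side becomes (s^2 - 2*s + 7)Y - (-4*s + 10).
The right side is L{cos(8*t)} = s/(s^2 + 64).
So (s^2 - 2*s + 7)Y = s/(s^2 + 64) + (-4*s + 10).
Solve for Y(s) and write it as one ratio of polynomials.

Y(s) = (-4*s^3 + 10*s^2 - 255*s + 640)/(s^4 - 2*s^3 + 71*s^2 - 128*s + 448)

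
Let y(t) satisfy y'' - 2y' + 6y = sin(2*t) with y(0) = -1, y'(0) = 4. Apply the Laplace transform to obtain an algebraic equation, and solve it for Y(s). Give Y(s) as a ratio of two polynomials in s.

Transform both sides with L{·}.
Using L{y''} = s^2 Y - s·y(0) - y'(0) and L{y'} = sY - y(0), with y(0) = -1, y'(0) = 4, the left side becomes (s^2 - 2*s + 6)Y - (-s + 6).
The right side is L{sin(2*t)} = 2/(s^2 + 4).
So (s^2 - 2*s + 6)Y = 2/(s^2 + 4) + (-s + 6).
Isolate Y and clear denominators.

Y(s) = (-s^3 + 6*s^2 - 4*s + 26)/(s^4 - 2*s^3 + 10*s^2 - 8*s + 24)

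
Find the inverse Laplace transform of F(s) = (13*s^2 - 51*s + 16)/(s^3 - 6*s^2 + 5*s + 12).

Factor the denominator: s^3 - 6*s^2 + 5*s + 12 = (s - 4)*(s - 3)*(s + 1).
Partial fraction decomposition gives [5/(s - 3)] + [4/(s - 4)] + [4/(s + 1)].
Invert each term: 5/(s - 3) ↔ 5e^(3t); 4/(s - 4) ↔ 4e^(4t); 4/(s + 1) ↔ 4e^(-t).

4*exp(4*t) + 5*exp(3*t) + 4*exp(-t)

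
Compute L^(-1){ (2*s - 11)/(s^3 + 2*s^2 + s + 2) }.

Factor the denominator: s^3 + 2*s^2 + s + 2 = (s + 2)*(s^2 + 1).
Partial fraction decomposition gives [-3/(s + 2)] + [3*s/(s^2 + 1)] + [-4/(s^2 + 1)].
Invert each term: -3/(s + 2) ↔ -3e^(-2t); 3·s/(s^2 + 1) ↔ 3cos(t); -4·1/(s^2 + 1) ↔ -4sin(t).

-4*sin(t) + 3*cos(t) - 3*exp(-2*t)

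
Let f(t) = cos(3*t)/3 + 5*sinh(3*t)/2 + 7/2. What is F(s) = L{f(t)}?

The transform is linear, so treat each term independently.
L{7/2} = (7/2)/s; (1/3)·[L{cos(3t)} = s/(s^2 + 9)]; (5/2)·[L{sinh(3t)} = 3/(s^2 - 9)].

F(s) = s/(3*(s^2 + 9)) + 15/(2*(s^2 - 9)) + 7/(2*s)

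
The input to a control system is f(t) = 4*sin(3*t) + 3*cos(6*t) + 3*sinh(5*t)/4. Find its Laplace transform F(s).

F(s) = 3*s/(s^2 + 36) + 12/(s^2 + 9) + 15/(4*(s^2 - 25))

Apply the Laplace transform termwise.
(3)·[L{cos(6t)} = s/(s^2 + 36)]; (3/4)·[L{sinh(5t)} = 5/(s^2 - 25)]; (4)·[L{sin(3t)} = 3/(s^2 + 9)].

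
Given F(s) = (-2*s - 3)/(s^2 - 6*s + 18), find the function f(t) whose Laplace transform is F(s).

Complete the square in the denominator: s^2 - 6*s + 18 = (s - 3)^2 + 3^2.
Split the numerator to match: -2*s - 3 = -2·(s - 3) - 3·3.
Invert each term: -2·(s - 3)/((s - 3)^2 + 9) ↔ -2e^(3t)cos(3t); -3·3/((s - 3)^2 + 9) ↔ -3e^(3t)sin(3t).

f(t) = -3*exp(3*t)*sin(3*t) - 2*exp(3*t)*cos(3*t)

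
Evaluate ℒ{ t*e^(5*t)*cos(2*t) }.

(s - 7)*(s - 3)/(s^2 - 10*s + 29)^2

L{cos(2t)} = s/(s^2 + 4).
Multiplying by e^(5t) shifts s → s - 5, so L{e^(5*t)*cos(2*t)} = (s - 5)/((s - 5)^2 + 4).
Then apply L{t·g(t)} = -d/ds[G(s)] with G(s) = (s - 5)/((s - 5)^2 + 4):
differentiating 1 time and applying the sign gives (s - 7)*(s - 3)/(s^2 - 10*s + 29)^2.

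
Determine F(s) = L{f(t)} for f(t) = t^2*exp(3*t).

F(s) = 2/(s - 3)^3

L{e^(3t)} = 1/(s - 3).
Then apply L{t^2·g(t)} = (-1)^2 d^2/ds^2[G(s)] with G(s) = 1/(s - 3):
differentiating 2 times and applying the sign gives 2/(s - 3)^3.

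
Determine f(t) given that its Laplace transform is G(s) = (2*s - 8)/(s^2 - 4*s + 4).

Factor the denominator: s^2 - 4*s + 4 = (s - 2)^2.
Partial fraction decomposition gives [2/(s - 2)] + [-4/(s - 2)^2].
Invert each term: 2/(s - 2) ↔ 2e^(2t); -4/(s - 2)^2 ↔ -4t·e^(2t).

f(t) = -4*t*exp(2*t) + 2*exp(2*t)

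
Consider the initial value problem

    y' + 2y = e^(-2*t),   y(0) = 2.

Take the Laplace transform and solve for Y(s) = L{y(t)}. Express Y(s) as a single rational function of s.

Transform both sides with L{·}.
Using L{y'} = sY - y(0) = sY - 2, the left side becomes (s + 2)Y - (2).
The right side is L{e^(-2*t)} = 1/(s + 2).
So (s + 2)Y = 1/(s + 2) + (2).
Solve for Y(s) and write it as one ratio of polynomials.

Y(s) = (2*s + 5)/(s^2 + 4*s + 4)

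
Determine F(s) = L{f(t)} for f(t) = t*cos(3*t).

F(s) = (s - 3)*(s + 3)/(s^2 + 9)^2

L{cos(3t)} = s/(s^2 + 9).
Then apply L{t·g(t)} = -d/ds[G(s)] with G(s) = s/(s^2 + 9):
differentiating 1 time and applying the sign gives (s - 3)*(s + 3)/(s^2 + 9)^2.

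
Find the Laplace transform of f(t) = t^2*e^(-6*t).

2/(s + 6)^3

L{e^(-6t)} = 1/(s + 6).
Then apply L{t^2·g(t)} = (-1)^2 d^2/ds^2[H(s)] with H(s) = 1/(s + 6):
differentiating 2 times and applying the sign gives 2/(s + 6)^3.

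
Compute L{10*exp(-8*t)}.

10/(s + 8)

L{10} = 10/s.
By the first shifting theorem, multiplying by e^(-8t) replaces s with s + 8.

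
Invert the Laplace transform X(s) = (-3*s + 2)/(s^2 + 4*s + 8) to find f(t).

f(t) = 4*exp(-2*t)*sin(2*t) - 3*exp(-2*t)*cos(2*t)

Complete the square in the denominator: s^2 + 4*s + 8 = (s + 2)^2 + 2^2.
Split the numerator to match: -3*s + 2 = -3·(s + 2) + 4·2.
Invert each term: -3·(s + 2)/((s + 2)^2 + 4) ↔ -3e^(-2t)cos(2t); 4·2/((s + 2)^2 + 4) ↔ 4e^(-2t)sin(2t).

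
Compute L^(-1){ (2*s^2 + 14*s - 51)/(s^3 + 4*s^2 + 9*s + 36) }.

-2*sin(3*t) + 5*cos(3*t) - 3*exp(-4*t)

Factor the denominator: s^3 + 4*s^2 + 9*s + 36 = (s + 4)*(s^2 + 9).
Partial fraction decomposition gives [-3/(s + 4)] + [5*s/(s^2 + 9)] + [-6/(s^2 + 9)].
Invert each term: -3/(s + 4) ↔ -3e^(-4t); 5·s/(s^2 + 9) ↔ 5cos(3t); -2·3/(s^2 + 9) ↔ -2sin(3t).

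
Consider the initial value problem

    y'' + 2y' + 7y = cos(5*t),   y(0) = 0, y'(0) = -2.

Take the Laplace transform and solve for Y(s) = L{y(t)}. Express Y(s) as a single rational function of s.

Laplace-transform each side.
Using L{y''} = s^2 Y - s·y(0) - y'(0) and L{y'} = sY - y(0), with y(0) = 0, y'(0) = -2, the left side becomes (s^2 + 2*s + 7)Y - (-2).
The right side is L{cos(5*t)} = s/(s^2 + 25).
So (s^2 + 2*s + 7)Y = s/(s^2 + 25) + (-2).
Divide through and combine into a single rational function.

Y(s) = (-2*s^2 + s - 50)/(s^4 + 2*s^3 + 32*s^2 + 50*s + 175)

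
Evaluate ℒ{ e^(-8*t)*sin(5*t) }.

5/((s + 8)^2 + 25)

L{sin(5t)} = 5/(s^2 + 25).
By the first shifting theorem, multiplying by e^(-8t) replaces s with s + 8.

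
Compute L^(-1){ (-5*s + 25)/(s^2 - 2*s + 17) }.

5*exp(t)*sin(4*t) - 5*exp(t)*cos(4*t)

Complete the square in the denominator: s^2 - 2*s + 17 = (s - 1)^2 + 4^2.
Split the numerator to match: -5*s + 25 = -5·(s - 1) + 5·4.
Invert each term: -5·(s - 1)/((s - 1)^2 + 16) ↔ -5e^(t)cos(4t); 5·4/((s - 1)^2 + 16) ↔ 5e^(t)sin(4t).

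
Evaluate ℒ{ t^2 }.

2/s^3

L{t^2} = 2!/s^3 = 2/s^3.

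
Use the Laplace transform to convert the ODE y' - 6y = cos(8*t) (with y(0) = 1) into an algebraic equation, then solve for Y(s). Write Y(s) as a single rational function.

Y(s) = (s^2 + s + 64)/(s^3 - 6*s^2 + 64*s - 384)

Take the Laplace transform of both sides.
Using L{y'} = sY - y(0) = sY - 1, the left side becomes (s - 6)Y - (1).
The right side is L{cos(8*t)} = s/(s^2 + 64).
So (s - 6)Y = s/(s^2 + 64) + (1).
Solve for Y(s) and write it as one ratio of polynomials.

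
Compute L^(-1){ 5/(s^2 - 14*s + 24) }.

exp(7*t)*sinh(5*t)

Rewrite the denominator: s^2 - 14*s + 24 = (s - 7)^2 - 25.
The form in (s - 7) signals a first-shifting-theorem factor e^(7t).
Since L{sinh(5t)} = 5/(s^2 - 25), the inverse is exp(7*t)*sinh(5*t).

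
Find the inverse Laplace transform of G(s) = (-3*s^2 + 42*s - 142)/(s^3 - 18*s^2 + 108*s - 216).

Factor the denominator: s^3 - 18*s^2 + 108*s - 216 = (s - 6)^3.
Partial fraction decomposition gives [-3/(s - 6)] + [6/(s - 6)^2] + [2/(s - 6)^3].
Invert each term: -3/(s - 6) ↔ -3e^(6t); 6/(s - 6)^2 ↔ 6t·e^(6t); 2/(s - 6)^3 ↔ (1)t^2·e^(6t).

t^2*exp(6*t) + 6*t*exp(6*t) - 3*exp(6*t)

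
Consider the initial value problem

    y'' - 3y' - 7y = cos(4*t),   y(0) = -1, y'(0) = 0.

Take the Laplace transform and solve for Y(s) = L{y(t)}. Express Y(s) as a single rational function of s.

Y(s) = (-s^3 + 3*s^2 - 15*s + 48)/(s^4 - 3*s^3 + 9*s^2 - 48*s - 112)

Apply the Laplace transform to the equation.
Using L{y''} = s^2 Y - s·y(0) - y'(0) and L{y'} = sY - y(0), with y(0) = -1, y'(0) = 0, the left side becomes (s^2 - 3*s - 7)Y - (-s + 3).
The right side is L{cos(4*t)} = s/(s^2 + 16).
So (s^2 - 3*s - 7)Y = s/(s^2 + 16) + (-s + 3).
Isolate Y and clear denominators.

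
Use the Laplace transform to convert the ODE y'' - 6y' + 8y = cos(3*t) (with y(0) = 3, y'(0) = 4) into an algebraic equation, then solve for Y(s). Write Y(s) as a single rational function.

Y(s) = (3*s^3 - 14*s^2 + 28*s - 126)/(s^4 - 6*s^3 + 17*s^2 - 54*s + 72)

Take the Laplace transform of both sides.
Using L{y''} = s^2 Y - s·y(0) - y'(0) and L{y'} = sY - y(0), with y(0) = 3, y'(0) = 4, the left side becomes (s^2 - 6*s + 8)Y - (3*s - 14).
The right side is L{cos(3*t)} = s/(s^2 + 9).
So (s^2 - 6*s + 8)Y = s/(s^2 + 9) + (3*s - 14).
Solve for Y(s) and write it as one ratio of polynomials.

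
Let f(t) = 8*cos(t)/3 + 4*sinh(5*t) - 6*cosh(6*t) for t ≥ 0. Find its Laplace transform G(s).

G(s) = 8*s/(3*(s^2 + 1)) - 6*s/(s^2 - 36) + 20/(s^2 - 25)

Apply the Laplace transform termwise.
(8/3)·[L{cos(t)} = s/(s^2 + 1)]; (-6)·[L{cosh(6t)} = s/(s^2 - 36)]; (4)·[L{sinh(5t)} = 5/(s^2 - 25)].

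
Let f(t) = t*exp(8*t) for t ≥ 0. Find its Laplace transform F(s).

L{e^(8t)} = 1/(s - 8).
Then apply L{t·g(t)} = -d/ds[G(s)] with G(s) = 1/(s - 8):
differentiating 1 time and applying the sign gives (s - 8)^(-2).

F(s) = (s - 8)^(-2)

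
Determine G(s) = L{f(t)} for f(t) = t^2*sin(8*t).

G(s) = 16*(3*s^2 - 64)/(s^2 + 64)^3

L{sin(8t)} = 8/(s^2 + 64).
Then apply L{t^2·g(t)} = (-1)^2 d^2/ds^2[H(s)] with H(s) = 8/(s^2 + 64):
differentiating 2 times and applying the sign gives 16*(3*s^2 - 64)/(s^2 + 64)^3.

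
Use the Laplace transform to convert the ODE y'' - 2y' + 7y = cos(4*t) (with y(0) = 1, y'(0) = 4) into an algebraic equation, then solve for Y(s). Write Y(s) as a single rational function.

Y(s) = (s^3 + 2*s^2 + 17*s + 32)/(s^4 - 2*s^3 + 23*s^2 - 32*s + 112)

Apply the Laplace transform to the equation.
Using L{y''} = s^2 Y - s·y(0) - y'(0) and L{y'} = sY - y(0), with y(0) = 1, y'(0) = 4, the left side becomes (s^2 - 2*s + 7)Y - (s + 2).
The right side is L{cos(4*t)} = s/(s^2 + 16).
So (s^2 - 2*s + 7)Y = s/(s^2 + 16) + (s + 2).
Solve for Y(s) and write it as one ratio of polynomials.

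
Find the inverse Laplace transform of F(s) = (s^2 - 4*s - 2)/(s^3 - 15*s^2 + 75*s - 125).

Factor the denominator: s^3 - 15*s^2 + 75*s - 125 = (s - 5)^3.
Partial fraction decomposition gives [1/(s - 5)] + [6/(s - 5)^2] + [3/(s - 5)^3].
Invert each term: 1/(s - 5) ↔ e^(5t); 6/(s - 5)^2 ↔ 6t·e^(5t); 3/(s - 5)^3 ↔ (3/2)t^2·e^(5t).

3*t^2*exp(5*t)/2 + 6*t*exp(5*t) + exp(5*t)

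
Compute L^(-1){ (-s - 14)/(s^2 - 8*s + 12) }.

-5*exp(6*t) + 4*exp(2*t)

Factor the denominator: s^2 - 8*s + 12 = (s - 6)*(s - 2).
Partial fraction decomposition gives [-5/(s - 6)] + [4/(s - 2)].
Invert each term: -5/(s - 6) ↔ -5e^(6t); 4/(s - 2) ↔ 4e^(2t).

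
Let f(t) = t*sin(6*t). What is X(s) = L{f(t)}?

L{sin(6t)} = 6/(s^2 + 36).
Then apply L{t·g(t)} = -d/ds[G(s)] with G(s) = 6/(s^2 + 36):
differentiating 1 time and applying the sign gives 12*s/(s^2 + 36)^2.

X(s) = 12*s/(s^2 + 36)^2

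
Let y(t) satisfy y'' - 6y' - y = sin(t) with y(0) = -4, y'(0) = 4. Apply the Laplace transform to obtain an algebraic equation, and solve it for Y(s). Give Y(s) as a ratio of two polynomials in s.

Y(s) = (-4*s^3 + 28*s^2 - 4*s + 29)/(s^4 - 6*s^3 - 6*s - 1)

Apply the Laplace transform to the equation.
With L{y''} = s^2 Y - s·y(0) - y'(0) and L{y'} = sY - y(0), with y(0) = -4, y'(0) = 4: the LHS transforms to (s^2 - 6*s - 1)Y - (-4*s + 28).
The right side is L{sin(t)} = 1/(s^2 + 1).
So (s^2 - 6*s - 1)Y = 1/(s^2 + 1) + (-4*s + 28).
Divide through and combine into a single rational function.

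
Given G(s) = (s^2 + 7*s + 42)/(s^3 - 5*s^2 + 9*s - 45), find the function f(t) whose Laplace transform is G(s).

f(t) = 3*exp(5*t) - sin(3*t) - 2*cos(3*t)

Factor the denominator: s^3 - 5*s^2 + 9*s - 45 = (s - 5)*(s^2 + 9).
Partial fraction decomposition gives [3/(s - 5)] + [-2*s/(s^2 + 9)] + [-3/(s^2 + 9)].
Invert each term: 3/(s - 5) ↔ 3e^(5t); -2·s/(s^2 + 9) ↔ -2cos(3t); -1·3/(s^2 + 9) ↔ -sin(3t).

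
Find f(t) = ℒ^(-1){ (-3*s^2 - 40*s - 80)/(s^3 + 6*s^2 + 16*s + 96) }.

Factor the denominator: s^3 + 6*s^2 + 16*s + 96 = (s + 6)*(s^2 + 16).
Partial fraction decomposition gives [1/(s + 6)] + [-4*s/(s^2 + 16)] + [-16/(s^2 + 16)].
Invert each term: 1/(s + 6) ↔ e^(-6t); -4·s/(s^2 + 16) ↔ -4cos(4t); -4·4/(s^2 + 16) ↔ -4sin(4t).

f(t) = -4*sin(4*t) - 4*cos(4*t) + exp(-6*t)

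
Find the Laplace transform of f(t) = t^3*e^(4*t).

6/(s - 4)^4

L{t^3} = 3!/s^4 = 6/s^4.
By the first shifting theorem, multiplying by e^(4t) replaces s with s - 4.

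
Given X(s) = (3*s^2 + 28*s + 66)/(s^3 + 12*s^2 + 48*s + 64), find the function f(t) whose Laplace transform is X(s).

f(t) = t^2*exp(-4*t) + 4*t*exp(-4*t) + 3*exp(-4*t)

Factor the denominator: s^3 + 12*s^2 + 48*s + 64 = (s + 4)^3.
Partial fraction decomposition gives [3/(s + 4)] + [4/(s + 4)^2] + [2/(s + 4)^3].
Invert each term: 3/(s + 4) ↔ 3e^(-4t); 4/(s + 4)^2 ↔ 4t·e^(-4t); 2/(s + 4)^3 ↔ (1)t^2·e^(-4t).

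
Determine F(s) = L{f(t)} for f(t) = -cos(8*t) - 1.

Apply the Laplace transform termwise.
(-1)·[L{cos(8t)} = s/(s^2 + 64)]; L{-1} = -1/s.

F(s) = -s/(s^2 + 64) - 1/s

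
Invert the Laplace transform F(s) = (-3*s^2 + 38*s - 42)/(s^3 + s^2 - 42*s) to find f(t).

f(t) = exp(6*t) + 1 - 5*exp(-7*t)

Factor the denominator: s^3 + s^2 - 42*s = s*(s - 6)*(s + 7).
Partial fraction decomposition gives [1/(s - 6)] + [1/s] + [-5/(s + 7)].
Invert each term: 1/(s - 6) ↔ e^(6t); 1/(s - 0) ↔ e^(0t); -5/(s + 7) ↔ -5e^(-7t).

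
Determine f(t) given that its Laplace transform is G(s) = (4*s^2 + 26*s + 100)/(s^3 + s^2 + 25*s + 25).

Factor the denominator: s^3 + s^2 + 25*s + 25 = (s + 1)*(s^2 + 25).
Partial fraction decomposition gives [3/(s + 1)] + [s/(s^2 + 25)] + [25/(s^2 + 25)].
Invert each term: 3/(s + 1) ↔ 3e^(-t); 1·s/(s^2 + 25) ↔ cos(5t); 5·5/(s^2 + 25) ↔ 5sin(5t).

f(t) = 5*sin(5*t) + cos(5*t) + 3*exp(-t)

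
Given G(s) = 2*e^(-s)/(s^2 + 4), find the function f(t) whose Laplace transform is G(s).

The factor e^(-s) signals a time shift by c = 1 (second shifting theorem).
L{sin(2t)} = 2/(s^2 + 4), so L^-1{2/(s^2 + 4)} = sin(2*t).
Hence the inverse is u(t - 1) times that function evaluated at t - 1.

f(t) = Heaviside(t - 1)*(sin(2*t - 2))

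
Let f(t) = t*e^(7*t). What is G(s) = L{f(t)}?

G(s) = (s - 7)^(-2)

L{e^(7t)} = 1/(s - 7).
Then apply L{t·g(t)} = -d/ds[H(s)] with H(s) = 1/(s - 7):
differentiating 1 time and applying the sign gives (s - 7)^(-2).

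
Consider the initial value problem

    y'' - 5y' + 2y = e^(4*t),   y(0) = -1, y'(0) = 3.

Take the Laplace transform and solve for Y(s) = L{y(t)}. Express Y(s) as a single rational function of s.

Laplace-transform each side.
Using L{y''} = s^2 Y - s·y(0) - y'(0) and L{y'} = sY - y(0), with y(0) = -1, y'(0) = 3, the left side becomes (s^2 - 5*s + 2)Y - (-s + 8).
The right side is L{e^(4*t)} = 1/(s - 4).
So (s^2 - 5*s + 2)Y = 1/(s - 4) + (-s + 8).
Solve for Y(s) and write it as one ratio of polynomials.

Y(s) = (-s^2 + 12*s - 31)/(s^3 - 9*s^2 + 22*s - 8)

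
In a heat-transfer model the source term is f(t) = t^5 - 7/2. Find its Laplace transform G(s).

G(s) = -7/(2*s) + 120/s^6

The transform is linear, so treat each term independently.
L{t^5} = 5!/s^6 = 120/s^6; L{-7/2} = (-7/2)/s.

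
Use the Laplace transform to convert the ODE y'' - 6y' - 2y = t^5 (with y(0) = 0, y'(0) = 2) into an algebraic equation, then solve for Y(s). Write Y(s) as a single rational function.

Transform both sides with L{·}.
Using L{y''} = s^2 Y - s·y(0) - y'(0) and L{y'} = sY - y(0), with y(0) = 0, y'(0) = 2, the left side becomes (s^2 - 6*s - 2)Y - (2).
The right side is L{t^5} = 120/s^6.
So (s^2 - 6*s - 2)Y = 120/s^6 + (2).
Solve for Y(s) and write it as one ratio of polynomials.

Y(s) = (2*s^6 + 120)/(s^8 - 6*s^7 - 2*s^6)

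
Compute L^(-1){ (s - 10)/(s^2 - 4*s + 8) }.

-4*exp(2*t)*sin(2*t) + exp(2*t)*cos(2*t)

Complete the square in the denominator: s^2 - 4*s + 8 = (s - 2)^2 + 2^2.
Split the numerator to match: s - 10 = 1·(s - 2) - 4·2.
Invert each term: 1·(s - 2)/((s - 2)^2 + 4) ↔ e^(2t)cos(2t); -4·2/((s - 2)^2 + 4) ↔ -4e^(2t)sin(2t).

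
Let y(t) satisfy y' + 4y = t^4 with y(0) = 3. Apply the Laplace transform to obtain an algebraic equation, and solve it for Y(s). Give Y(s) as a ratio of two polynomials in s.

Y(s) = (3*s^5 + 24)/(s^6 + 4*s^5)

Apply the Laplace transform to the equation.
The derivative rules (L{y'} = sY - y(0) = sY - 3) turn the left side into (s + 4)Y - (3).
The right side is L{t^4} = 24/s^5.
So (s + 4)Y = 24/s^5 + (3).
Isolate Y and clear denominators.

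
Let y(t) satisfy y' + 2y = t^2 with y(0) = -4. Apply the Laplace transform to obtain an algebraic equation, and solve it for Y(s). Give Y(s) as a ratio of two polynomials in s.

Apply the Laplace transform to the equation.
Using L{y'} = sY - y(0) = sY - (-4), the left side becomes (s + 2)Y - (-4).
The right side is L{t^2} = 2/s^3.
So (s + 2)Y = 2/s^3 + (-4).
Divide through and combine into a single rational function.

Y(s) = (-4*s^3 + 2)/(s^4 + 2*s^3)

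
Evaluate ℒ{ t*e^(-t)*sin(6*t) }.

L{sin(6t)} = 6/(s^2 + 36).
Multiplying by e^(-t) shifts s → s + 1, so L{e^(-t)*sin(6*t)} = 6/((s + 1)^2 + 36).
Then apply L{t·g(t)} = -d/ds[G(s)] with G(s) = 6/((s + 1)^2 + 36):
differentiating 1 time and applying the sign gives 12*(s + 1)/(s^2 + 2*s + 37)^2.

12*(s + 1)/(s^2 + 2*s + 37)^2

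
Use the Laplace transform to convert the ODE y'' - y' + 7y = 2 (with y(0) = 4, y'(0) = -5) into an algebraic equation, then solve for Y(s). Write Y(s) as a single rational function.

Y(s) = (4*s^2 - 9*s + 2)/(s^3 - s^2 + 7*s)

Transform both sides with L{·}.
Using L{y''} = s^2 Y - s·y(0) - y'(0) and L{y'} = sY - y(0), with y(0) = 4, y'(0) = -5, the left side becomes (s^2 - s + 7)Y - (4*s - 9).
The right side is L{2} = 2/s.
So (s^2 - s + 7)Y = 2/s + (4*s - 9).
Solve for Y(s) and write it as one ratio of polynomials.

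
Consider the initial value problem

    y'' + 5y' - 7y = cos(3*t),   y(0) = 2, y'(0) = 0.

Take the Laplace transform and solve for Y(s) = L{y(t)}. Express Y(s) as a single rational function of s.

Y(s) = (2*s^3 + 10*s^2 + 19*s + 90)/(s^4 + 5*s^3 + 2*s^2 + 45*s - 63)

Apply the Laplace transform to the equation.
Using L{y''} = s^2 Y - s·y(0) - y'(0) and L{y'} = sY - y(0), with y(0) = 2, y'(0) = 0, the left side becomes (s^2 + 5*s - 7)Y - (2*s + 10).
The right side is L{cos(3*t)} = s/(s^2 + 9).
So (s^2 + 5*s - 7)Y = s/(s^2 + 9) + (2*s + 10).
Divide through and combine into a single rational function.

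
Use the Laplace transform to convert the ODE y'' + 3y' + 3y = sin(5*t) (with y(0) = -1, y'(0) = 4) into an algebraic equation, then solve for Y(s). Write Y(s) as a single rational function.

Laplace-transform each side.
Using L{y''} = s^2 Y - s·y(0) - y'(0) and L{y'} = sY - y(0), with y(0) = -1, y'(0) = 4, the left side becomes (s^2 + 3*s + 3)Y - (-s + 1).
The right side is L{sin(5*t)} = 5/(s^2 + 25).
So (s^2 + 3*s + 3)Y = 5/(s^2 + 25) + (-s + 1).
Solve for Y(s) and write it as one ratio of polynomials.

Y(s) = (-s^3 + s^2 - 25*s + 30)/(s^4 + 3*s^3 + 28*s^2 + 75*s + 75)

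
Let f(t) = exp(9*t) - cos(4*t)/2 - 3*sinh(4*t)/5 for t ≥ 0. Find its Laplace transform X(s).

X(s) = -s/(2*(s^2 + 16)) - 12/(5*(s^2 - 16)) + 1/(s - 9)

The transform is linear, so treat each term independently.
L{e^(9t)} = 1/(s - 9); (-3/5)·[L{sinh(4t)} = 4/(s^2 - 16)]; (-1/2)·[L{cos(4t)} = s/(s^2 + 16)].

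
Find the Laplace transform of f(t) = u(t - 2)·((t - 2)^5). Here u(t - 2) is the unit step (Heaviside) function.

120*exp(-2*s)/s^6

By the second shifting theorem, L{u(t - c)·g(t - c)} = e^(-cs)·G(s) with c = 2 and G(s) = L{g(t)}.
L{t^5} = 5!/s^6 = 120/s^6.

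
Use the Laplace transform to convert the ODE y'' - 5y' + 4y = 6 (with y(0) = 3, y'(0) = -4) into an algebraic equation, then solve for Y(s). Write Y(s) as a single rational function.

Laplace-transform each side.
The derivative rules (L{y''} = s^2 Y - s·y(0) - y'(0) and L{y'} = sY - y(0), with y(0) = 3, y'(0) = -4) turn the left side into (s^2 - 5*s + 4)Y - (3*s - 19).
The right side is L{6} = 6/s.
So (s^2 - 5*s + 4)Y = 6/s + (3*s - 19).
Divide through and combine into a single rational function.

Y(s) = (3*s^2 - 19*s + 6)/(s^3 - 5*s^2 + 4*s)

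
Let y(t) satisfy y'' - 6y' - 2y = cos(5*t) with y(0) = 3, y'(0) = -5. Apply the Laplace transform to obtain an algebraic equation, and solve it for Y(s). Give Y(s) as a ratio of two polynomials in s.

Y(s) = (3*s^3 - 23*s^2 + 76*s - 575)/(s^4 - 6*s^3 + 23*s^2 - 150*s - 50)

Laplace-transform each side.
The derivative rules (L{y''} = s^2 Y - s·y(0) - y'(0) and L{y'} = sY - y(0), with y(0) = 3, y'(0) = -5) turn the left side into (s^2 - 6*s - 2)Y - (3*s - 23).
The right side is L{cos(5*t)} = s/(s^2 + 25).
So (s^2 - 6*s - 2)Y = s/(s^2 + 25) + (3*s - 23).
Isolate Y and clear denominators.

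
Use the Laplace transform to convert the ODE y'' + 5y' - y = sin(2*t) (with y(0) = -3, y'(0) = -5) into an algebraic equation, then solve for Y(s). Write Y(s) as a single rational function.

Y(s) = (-3*s^3 - 20*s^2 - 12*s - 78)/(s^4 + 5*s^3 + 3*s^2 + 20*s - 4)

Apply the Laplace transform to the equation.
The derivative rules (L{y''} = s^2 Y - s·y(0) - y'(0) and L{y'} = sY - y(0), with y(0) = -3, y'(0) = -5) turn the left side into (s^2 + 5*s - 1)Y - (-3*s - 20).
The right side is L{sin(2*t)} = 2/(s^2 + 4).
So (s^2 + 5*s - 1)Y = 2/(s^2 + 4) + (-3*s - 20).
Isolate Y and clear denominators.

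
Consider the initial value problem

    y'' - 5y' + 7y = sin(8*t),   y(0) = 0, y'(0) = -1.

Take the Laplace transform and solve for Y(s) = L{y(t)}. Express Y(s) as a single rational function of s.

Y(s) = (-s^2 - 56)/(s^4 - 5*s^3 + 71*s^2 - 320*s + 448)

Take the Laplace transform of both sides.
With L{y''} = s^2 Y - s·y(0) - y'(0) and L{y'} = sY - y(0), with y(0) = 0, y'(0) = -1: the LHS transforms to (s^2 - 5*s + 7)Y - (-1).
The right side is L{sin(8*t)} = 8/(s^2 + 64).
So (s^2 - 5*s + 7)Y = 8/(s^2 + 64) + (-1).
Divide through and combine into a single rational function.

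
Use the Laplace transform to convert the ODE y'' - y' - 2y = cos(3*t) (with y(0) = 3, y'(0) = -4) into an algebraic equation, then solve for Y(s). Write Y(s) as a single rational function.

Y(s) = (3*s^3 - 7*s^2 + 28*s - 63)/(s^4 - s^3 + 7*s^2 - 9*s - 18)

Laplace-transform each side.
The derivative rules (L{y''} = s^2 Y - s·y(0) - y'(0) and L{y'} = sY - y(0), with y(0) = 3, y'(0) = -4) turn the left side into (s^2 - s - 2)Y - (3*s - 7).
The right side is L{cos(3*t)} = s/(s^2 + 9).
So (s^2 - s - 2)Y = s/(s^2 + 9) + (3*s - 7).
Solve for Y(s) and write it as one ratio of polynomials.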